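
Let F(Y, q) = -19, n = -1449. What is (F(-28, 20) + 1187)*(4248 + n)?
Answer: 3269232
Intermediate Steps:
(F(-28, 20) + 1187)*(4248 + n) = (-19 + 1187)*(4248 - 1449) = 1168*2799 = 3269232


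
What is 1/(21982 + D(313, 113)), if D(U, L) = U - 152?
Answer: 1/22143 ≈ 4.5161e-5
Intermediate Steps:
D(U, L) = -152 + U
1/(21982 + D(313, 113)) = 1/(21982 + (-152 + 313)) = 1/(21982 + 161) = 1/22143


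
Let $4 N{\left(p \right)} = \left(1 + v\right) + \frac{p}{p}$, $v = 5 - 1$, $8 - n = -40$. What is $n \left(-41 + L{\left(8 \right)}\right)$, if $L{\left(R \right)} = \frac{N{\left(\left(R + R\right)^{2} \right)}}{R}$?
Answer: $-1959$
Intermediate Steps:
$n = 48$ ($n = 8 - -40 = 8 + 40 = 48$)
$v = 4$ ($v = 5 - 1 = 4$)
$N{\left(p \right)} = \frac{3}{2}$ ($N{\left(p \right)} = \frac{\left(1 + 4\right) + \frac{p}{p}}{4} = \frac{5 + 1}{4} = \frac{1}{4} \cdot 6 = \frac{3}{2}$)
$L{\left(R \right)} = \frac{3}{2 R}$
$n \left(-41 + L{\left(8 \right)}\right) = 48 \left(-41 + \frac{3}{2 \cdot 8}\right) = 48 \left(-41 + \frac{3}{2} \cdot \frac{1}{8}\right) = 48 \left(-41 + \frac{3}{16}\right) = 48 \left(- \frac{653}{16}\right) = -1959$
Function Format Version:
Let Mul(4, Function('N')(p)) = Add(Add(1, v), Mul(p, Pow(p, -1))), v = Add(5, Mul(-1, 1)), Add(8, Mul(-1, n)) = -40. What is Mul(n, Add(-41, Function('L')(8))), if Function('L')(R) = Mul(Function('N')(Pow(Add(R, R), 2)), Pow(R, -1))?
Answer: -1959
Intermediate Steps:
n = 48 (n = Add(8, Mul(-1, -40)) = Add(8, 40) = 48)
v = 4 (v = Add(5, -1) = 4)
Function('N')(p) = Rational(3, 2) (Function('N')(p) = Mul(Rational(1, 4), Add(Add(1, 4), Mul(p, Pow(p, -1)))) = Mul(Rational(1, 4), Add(5, 1)) = Mul(Rational(1, 4), 6) = Rational(3, 2))
Function('L')(R) = Mul(Rational(3, 2), Pow(R, -1))
Mul(n, Add(-41, Function('L')(8))) = Mul(48, Add(-41, Mul(Rational(3, 2), Pow(8, -1)))) = Mul(48, Add(-41, Mul(Rational(3, 2), Rational(1, 8)))) = Mul(48, Add(-41, Rational(3, 16))) = Mul(48, Rational(-653, 16)) = -1959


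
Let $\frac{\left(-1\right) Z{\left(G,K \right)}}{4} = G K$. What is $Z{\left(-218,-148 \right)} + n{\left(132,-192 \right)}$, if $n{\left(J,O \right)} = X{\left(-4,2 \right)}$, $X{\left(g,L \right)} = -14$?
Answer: $-129070$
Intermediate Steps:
$n{\left(J,O \right)} = -14$
$Z{\left(G,K \right)} = - 4 G K$
$Z{\left(-218,-148 \right)} + n{\left(132,-192 \right)} = \left(-4\right) \left(-218\right) \left(-148\right) - 14 = -129056 - 14 = -129070$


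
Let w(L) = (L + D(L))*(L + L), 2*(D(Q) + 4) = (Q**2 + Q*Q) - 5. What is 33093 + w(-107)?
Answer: -2392704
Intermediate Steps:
D(Q) = -13/2 + Q**2 (D(Q) = -4 + ((Q**2 + Q*Q) - 5)/2 = -4 + ((Q**2 + Q**2) - 5)/2 = -4 + (2*Q**2 - 5)/2 = -4 + (-5 + 2*Q**2)/2 = -4 + (-5/2 + Q**2) = -13/2 + Q**2)
w(L) = 2*L*(-13/2 + L + L**2) (w(L) = (L + (-13/2 + L**2))*(L + L) = (-13/2 + L + L**2)*(2*L) = 2*L*(-13/2 + L + L**2))
33093 + w(-107) = 33093 - 107*(-13 + 2*(-107) + 2*(-107)**2) = 33093 - 107*(-13 - 214 + 2*11449) = 33093 - 107*(-13 - 214 + 22898) = 33093 - 107*22671 = 33093 - 2425797 = -2392704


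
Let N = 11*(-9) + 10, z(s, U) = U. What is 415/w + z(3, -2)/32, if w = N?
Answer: -6729/1424 ≈ -4.7254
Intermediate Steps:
N = -89 (N = -99 + 10 = -89)
w = -89
415/w + z(3, -2)/32 = 415/(-89) - 2/32 = 415*(-1/89) - 2*1/32 = -415/89 - 1/16 = -6729/1424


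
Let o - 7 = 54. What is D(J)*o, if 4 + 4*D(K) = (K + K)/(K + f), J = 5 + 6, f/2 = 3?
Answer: -1403/34 ≈ -41.265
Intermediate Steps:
f = 6 (f = 2*3 = 6)
o = 61 (o = 7 + 54 = 61)
J = 11
D(K) = -1 + K/(2*(6 + K)) (D(K) = -1 + ((K + K)/(K + 6))/4 = -1 + ((2*K)/(6 + K))/4 = -1 + (2*K/(6 + K))/4 = -1 + K/(2*(6 + K)))
D(J)*o = ((-12 - 1*11)/(2*(6 + 11)))*61 = ((½)*(-12 - 11)/17)*61 = ((½)*(1/17)*(-23))*61 = -23/34*61 = -1403/34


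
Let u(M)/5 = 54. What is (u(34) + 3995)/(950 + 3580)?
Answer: 853/906 ≈ 0.94150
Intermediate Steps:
u(M) = 270 (u(M) = 5*54 = 270)
(u(34) + 3995)/(950 + 3580) = (270 + 3995)/(950 + 3580) = 4265/4530 = 4265*(1/4530) = 853/906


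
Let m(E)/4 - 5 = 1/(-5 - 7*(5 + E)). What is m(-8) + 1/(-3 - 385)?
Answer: 1964/97 ≈ 20.247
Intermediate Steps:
m(E) = 20 + 4/(-40 - 7*E) (m(E) = 20 + 4/(-5 - 7*(5 + E)) = 20 + 4/(-5 + (-35 - 7*E)) = 20 + 4/(-40 - 7*E))
m(-8) + 1/(-3 - 385) = 4*(199 + 35*(-8))/(40 + 7*(-8)) + 1/(-3 - 385) = 4*(199 - 280)/(40 - 56) + 1/(-388) = 4*(-81)/(-16) - 1/388 = 4*(-1/16)*(-81) - 1/388 = 81/4 - 1/388 = 1964/97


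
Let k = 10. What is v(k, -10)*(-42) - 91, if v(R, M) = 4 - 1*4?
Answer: -91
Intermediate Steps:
v(R, M) = 0 (v(R, M) = 4 - 4 = 0)
v(k, -10)*(-42) - 91 = 0*(-42) - 91 = 0 - 91 = -91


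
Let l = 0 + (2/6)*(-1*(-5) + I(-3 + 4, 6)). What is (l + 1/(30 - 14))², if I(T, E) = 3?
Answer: 17161/2304 ≈ 7.4483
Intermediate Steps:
l = 8/3 (l = 0 + (2/6)*(-1*(-5) + 3) = 0 + (2*(⅙))*(5 + 3) = 0 + (⅓)*8 = 0 + 8/3 = 8/3 ≈ 2.6667)
(l + 1/(30 - 14))² = (8/3 + 1/(30 - 14))² = (8/3 + 1/16)² = (131/48)² = 17161/2304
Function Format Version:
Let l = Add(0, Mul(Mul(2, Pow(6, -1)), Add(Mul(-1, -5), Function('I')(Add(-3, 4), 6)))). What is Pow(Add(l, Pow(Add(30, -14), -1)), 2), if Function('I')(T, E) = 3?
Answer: Rational(17161, 2304) ≈ 7.4483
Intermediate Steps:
l = Rational(8, 3) (l = Add(0, Mul(Mul(2, Pow(6, -1)), Add(Mul(-1, -5), 3))) = Add(0, Mul(Mul(2, Rational(1, 6)), Add(5, 3))) = Add(0, Mul(Rational(1, 3), 8)) = Add(0, Rational(8, 3)) = Rational(8, 3) ≈ 2.6667)
Pow(Add(l, Pow(Add(30, -14), -1)), 2) = Pow(Add(Rational(8, 3), Pow(Add(30, -14), -1)), 2) = Pow(Add(Rational(8, 3), Pow(16, -1)), 2) = Pow(Add(Rational(8, 3), Rational(1, 16)), 2) = Pow(Rational(131, 48), 2) = Rational(17161, 2304)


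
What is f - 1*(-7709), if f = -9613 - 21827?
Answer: -23731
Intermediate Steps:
f = -31440
f - 1*(-7709) = -31440 - 1*(-7709) = -31440 + 7709 = -23731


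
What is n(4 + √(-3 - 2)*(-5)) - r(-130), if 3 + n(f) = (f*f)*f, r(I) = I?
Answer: -1309 + 385*I*√5 ≈ -1309.0 + 860.89*I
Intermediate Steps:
n(f) = -3 + f³ (n(f) = -3 + (f*f)*f = -3 + f²*f = -3 + f³)
n(4 + √(-3 - 2)*(-5)) - r(-130) = (-3 + (4 + √(-3 - 2)*(-5))³) - 1*(-130) = (-3 + (4 + √(-5)*(-5))³) + 130 = (-3 + (4 + (I*√5)*(-5))³) + 130 = (-3 + (4 - 5*I*√5)³) + 130 = 127 + (4 - 5*I*√5)³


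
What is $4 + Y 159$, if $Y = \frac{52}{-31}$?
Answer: $- \frac{8144}{31} \approx -262.71$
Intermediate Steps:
$Y = - \frac{52}{31}$ ($Y = 52 \left(- \frac{1}{31}\right) = - \frac{52}{31} \approx -1.6774$)
$4 + Y 159 = 4 - \frac{8268}{31} = - \frac{8144}{31}$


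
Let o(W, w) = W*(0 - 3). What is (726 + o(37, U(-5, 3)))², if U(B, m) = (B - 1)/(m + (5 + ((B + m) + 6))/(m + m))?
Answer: 378225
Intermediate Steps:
U(B, m) = (-1 + B)/(m + (11 + B + m)/(2*m)) (U(B, m) = (-1 + B)/(m + (5 + (6 + B + m))/((2*m))) = (-1 + B)/(m + (11 + B + m)*(1/(2*m))) = (-1 + B)/(m + (11 + B + m)/(2*m)))
o(W, w) = -3*W (o(W, w) = W*(-3) = -3*W)
(726 + o(37, U(-5, 3)))² = (726 - 3*37)² = (726 - 111)² = 615² = 378225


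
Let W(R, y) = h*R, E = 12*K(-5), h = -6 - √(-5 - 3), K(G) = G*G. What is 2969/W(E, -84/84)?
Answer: -2969/2200 + 2969*I*√2/6600 ≈ -1.3495 + 0.63618*I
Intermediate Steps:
K(G) = G²
h = -6 - 2*I*√2 (h = -6 - √(-8) = -6 - 2*I*√2 ≈ -6.0 - 2.8284*I)
E = 300 (E = 12*(-5)² = 12*25 = 300)
W(R, y) = R*(-6 - 2*I*√2) (W(R, y) = (-6 - 2*I*√2)*R = R*(-6 - 2*I*√2))
2969/W(E, -84/84) = 2969/((-2*300*(3 + I*√2))) = 2969/(-1800 - 600*I*√2)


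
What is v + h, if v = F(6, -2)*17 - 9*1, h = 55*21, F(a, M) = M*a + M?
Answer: 908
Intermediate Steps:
F(a, M) = M + M*a
h = 1155
v = -247 (v = -2*(1 + 6)*17 - 9*1 = -2*7*17 - 9 = -14*17 - 9 = -238 - 9 = -247)
v + h = -247 + 1155 = 908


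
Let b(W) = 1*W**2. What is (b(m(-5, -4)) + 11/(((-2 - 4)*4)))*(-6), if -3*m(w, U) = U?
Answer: -95/12 ≈ -7.9167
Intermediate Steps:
m(w, U) = -U/3
b(W) = W**2
(b(m(-5, -4)) + 11/(((-2 - 4)*4)))*(-6) = ((-1/3*(-4))**2 + 11/(((-2 - 4)*4)))*(-6) = ((4/3)**2 + 11/((-6*4)))*(-6) = (16/9 + 11/(-24))*(-6) = (16/9 + 11*(-1/24))*(-6) = (16/9 - 11/24)*(-6) = (95/72)*(-6) = -95/12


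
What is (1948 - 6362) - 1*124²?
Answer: -19790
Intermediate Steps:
(1948 - 6362) - 1*124² = -4414 - 1*15376 = -4414 - 15376 = -19790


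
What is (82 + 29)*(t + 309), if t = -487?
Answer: -19758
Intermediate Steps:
(82 + 29)*(t + 309) = (82 + 29)*(-487 + 309) = 111*(-178) = -19758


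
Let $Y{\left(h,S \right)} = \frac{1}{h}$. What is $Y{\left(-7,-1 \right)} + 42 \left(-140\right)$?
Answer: $- \frac{41161}{7} \approx -5880.1$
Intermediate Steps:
$Y{\left(-7,-1 \right)} + 42 \left(-140\right) = \frac{1}{-7} + 42 \left(-140\right) = - \frac{1}{7} - 5880 = - \frac{41161}{7}$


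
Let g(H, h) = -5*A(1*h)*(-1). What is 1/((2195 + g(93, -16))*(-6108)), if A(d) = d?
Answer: -1/12918420 ≈ -7.7409e-8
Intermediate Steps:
g(H, h) = 5*h (g(H, h) = -5*h*(-1) = 5*h)
1/((2195 + g(93, -16))*(-6108)) = 1/((2195 + 5*(-16))*(-6108)) = -1/6108/(2195 - 80) = -1/6108/2115 = (1/2115)*(-1/6108) = -1/12918420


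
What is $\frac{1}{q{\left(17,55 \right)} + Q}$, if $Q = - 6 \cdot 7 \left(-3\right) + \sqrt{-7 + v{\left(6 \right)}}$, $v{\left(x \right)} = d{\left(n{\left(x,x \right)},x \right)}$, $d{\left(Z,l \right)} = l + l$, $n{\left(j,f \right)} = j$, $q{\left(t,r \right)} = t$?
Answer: $\frac{143}{20444} - \frac{\sqrt{5}}{20444} \approx 0.0068853$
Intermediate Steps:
$d{\left(Z,l \right)} = 2 l$
$v{\left(x \right)} = 2 x$
$Q = 126 + \sqrt{5}$ ($Q = - 6 \cdot 7 \left(-3\right) + \sqrt{-7 + 2 \cdot 6} = \left(-6\right) \left(-21\right) + \sqrt{-7 + 12} = 126 + \sqrt{5} \approx 128.24$)
$\frac{1}{q{\left(17,55 \right)} + Q} = \frac{1}{17 + \left(126 + \sqrt{5}\right)} = \frac{1}{143 + \sqrt{5}}$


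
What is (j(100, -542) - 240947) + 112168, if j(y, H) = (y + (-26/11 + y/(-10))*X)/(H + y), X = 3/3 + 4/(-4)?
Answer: -28460209/221 ≈ -1.2878e+5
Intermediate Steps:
X = 0 (X = 3*(1/3) + 4*(-1/4) = 1 - 1 = 0)
j(y, H) = y/(H + y) (j(y, H) = (y + (-26/11 + y/(-10))*0)/(H + y) = (y + (-26*1/11 + y*(-1/10))*0)/(H + y) = (y + (-26/11 - y/10)*0)/(H + y) = (y + 0)/(H + y) = y/(H + y))
(j(100, -542) - 240947) + 112168 = (100/(-542 + 100) - 240947) + 112168 = (100/(-442) - 240947) + 112168 = (100*(-1/442) - 240947) + 112168 = (-50/221 - 240947) + 112168 = -53249337/221 + 112168 = -28460209/221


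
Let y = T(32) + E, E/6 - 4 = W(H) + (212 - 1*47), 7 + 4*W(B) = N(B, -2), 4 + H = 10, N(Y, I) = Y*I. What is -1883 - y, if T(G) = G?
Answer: -5801/2 ≈ -2900.5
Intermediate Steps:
N(Y, I) = I*Y
H = 6 (H = -4 + 10 = 6)
W(B) = -7/4 - B/2 (W(B) = -7/4 + (-2*B)/4 = -7/4 - B/2)
E = 1971/2 (E = 24 + 6*((-7/4 - ½*6) + (212 - 1*47)) = 24 + 6*((-7/4 - 3) + (212 - 47)) = 24 + 6*(-19/4 + 165) = 24 + 6*(641/4) = 24 + 1923/2 = 1971/2 ≈ 985.50)
y = 2035/2 (y = 32 + 1971/2 = 2035/2 ≈ 1017.5)
-1883 - y = -1883 - 1*2035/2 = -1883 - 2035/2 = -5801/2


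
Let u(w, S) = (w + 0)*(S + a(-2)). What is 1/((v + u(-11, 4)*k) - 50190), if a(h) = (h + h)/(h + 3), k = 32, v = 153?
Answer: -1/50037 ≈ -1.9985e-5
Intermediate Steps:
a(h) = 2*h/(3 + h) (a(h) = (2*h)/(3 + h) = 2*h/(3 + h))
u(w, S) = w*(-4 + S) (u(w, S) = (w + 0)*(S + 2*(-2)/(3 - 2)) = w*(S + 2*(-2)/1) = w*(S + 2*(-2)*1) = w*(S - 4) = w*(-4 + S))
1/((v + u(-11, 4)*k) - 50190) = 1/((153 - 11*(-4 + 4)*32) - 50190) = 1/((153 - 11*0*32) - 50190) = 1/((153 + 0*32) - 50190) = 1/((153 + 0) - 50190) = 1/(153 - 50190) = 1/(-50037) = -1/50037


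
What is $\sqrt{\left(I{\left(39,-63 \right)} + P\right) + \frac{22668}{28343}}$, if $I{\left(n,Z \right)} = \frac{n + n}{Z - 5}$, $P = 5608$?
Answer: $\frac{\sqrt{5207515573025122}}{963662} \approx 74.884$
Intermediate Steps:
$I{\left(n,Z \right)} = \frac{2 n}{-5 + Z}$
$\sqrt{\left(I{\left(39,-63 \right)} + P\right) + \frac{22668}{28343}} = \sqrt{\left(2 \cdot 39 \frac{1}{-5 - 63} + 5608\right) + \frac{22668}{28343}} = \sqrt{\left(2 \cdot 39 \frac{1}{-68} + 5608\right) + 22668 \cdot \frac{1}{28343}} = \sqrt{\left(2 \cdot 39 \left(- \frac{1}{68}\right) + 5608\right) + \frac{22668}{28343}} = \sqrt{\left(- \frac{39}{34} + 5608\right) + \frac{22668}{28343}} = \sqrt{\frac{190633}{34} + \frac{22668}{28343}} = \sqrt{\frac{5403881831}{963662}} = \frac{\sqrt{5207515573025122}}{963662}$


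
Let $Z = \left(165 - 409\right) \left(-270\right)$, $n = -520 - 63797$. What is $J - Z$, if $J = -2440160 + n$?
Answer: $-2570357$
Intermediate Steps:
$n = -64317$ ($n = -520 - 63797 = -64317$)
$J = -2504477$ ($J = -2440160 - 64317 = -2504477$)
$Z = 65880$ ($Z = \left(-244\right) \left(-270\right) = 65880$)
$J - Z = -2504477 - 65880 = -2570357$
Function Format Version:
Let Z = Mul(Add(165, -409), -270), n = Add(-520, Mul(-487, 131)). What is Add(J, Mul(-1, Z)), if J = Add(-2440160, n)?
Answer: -2570357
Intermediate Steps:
n = -64317 (n = Add(-520, -63797) = -64317)
J = -2504477 (J = Add(-2440160, -64317) = -2504477)
Z = 65880 (Z = Mul(-244, -270) = 65880)
Add(J, Mul(-1, Z)) = Add(-2504477, Mul(-1, 65880)) = Add(-2504477, -65880) = -2570357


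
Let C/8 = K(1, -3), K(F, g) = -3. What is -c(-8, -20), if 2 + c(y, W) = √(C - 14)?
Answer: 2 - I*√38 ≈ 2.0 - 6.1644*I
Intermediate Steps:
C = -24 (C = 8*(-3) = -24)
c(y, W) = -2 + I*√38 (c(y, W) = -2 + √(-24 - 14) = -2 + √(-38) = -2 + I*√38)
-c(-8, -20) = -(-2 + I*√38) = 2 - I*√38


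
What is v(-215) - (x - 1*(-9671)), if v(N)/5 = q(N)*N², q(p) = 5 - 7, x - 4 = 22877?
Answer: -494802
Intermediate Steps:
x = 22881 (x = 4 + 22877 = 22881)
q(p) = -2
v(N) = -10*N² (v(N) = 5*(-2*N²) = -10*N²)
v(-215) - (x - 1*(-9671)) = -10*(-215)² - (22881 - 1*(-9671)) = -10*46225 - (22881 + 9671) = -462250 - 1*32552 = -462250 - 32552 = -494802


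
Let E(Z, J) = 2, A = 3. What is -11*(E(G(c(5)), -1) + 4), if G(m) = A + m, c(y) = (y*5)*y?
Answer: -66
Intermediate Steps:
c(y) = 5*y² (c(y) = (5*y)*y = 5*y²)
G(m) = 3 + m
-11*(E(G(c(5)), -1) + 4) = -11*(2 + 4) = -11*6 = -66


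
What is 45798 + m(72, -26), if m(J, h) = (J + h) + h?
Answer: 45818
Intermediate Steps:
m(J, h) = J + 2*h
45798 + m(72, -26) = 45798 + (72 + 2*(-26)) = 45798 + (72 - 52) = 45798 + 20 = 45818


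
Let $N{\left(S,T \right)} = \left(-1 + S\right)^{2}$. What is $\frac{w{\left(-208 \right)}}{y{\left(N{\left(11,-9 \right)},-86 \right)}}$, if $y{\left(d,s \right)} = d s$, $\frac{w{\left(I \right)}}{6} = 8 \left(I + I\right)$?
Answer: $\frac{2496}{1075} \approx 2.3219$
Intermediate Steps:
$w{\left(I \right)} = 96 I$ ($w{\left(I \right)} = 6 \cdot 8 \left(I + I\right) = 6 \cdot 8 \cdot 2 I = 6 \cdot 16 I = 96 I$)
$\frac{w{\left(-208 \right)}}{y{\left(N{\left(11,-9 \right)},-86 \right)}} = \frac{96 \left(-208\right)}{\left(-1 + 11\right)^{2} \left(-86\right)} = - \frac{19968}{10^{2} \left(-86\right)} = - \frac{19968}{100 \left(-86\right)} = - \frac{19968}{-8600} = \left(-19968\right) \left(- \frac{1}{8600}\right) = \frac{2496}{1075}$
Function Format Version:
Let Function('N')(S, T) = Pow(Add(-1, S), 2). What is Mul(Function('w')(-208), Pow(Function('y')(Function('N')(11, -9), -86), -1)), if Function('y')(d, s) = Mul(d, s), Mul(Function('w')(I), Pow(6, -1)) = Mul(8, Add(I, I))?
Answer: Rational(2496, 1075) ≈ 2.3219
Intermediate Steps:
Function('w')(I) = Mul(96, I) (Function('w')(I) = Mul(6, Mul(8, Add(I, I))) = Mul(6, Mul(8, Mul(2, I))) = Mul(6, Mul(16, I)) = Mul(96, I))
Mul(Function('w')(-208), Pow(Function('y')(Function('N')(11, -9), -86), -1)) = Mul(Mul(96, -208), Pow(Mul(Pow(Add(-1, 11), 2), -86), -1)) = Mul(-19968, Pow(Mul(Pow(10, 2), -86), -1)) = Mul(-19968, Pow(Mul(100, -86), -1)) = Mul(-19968, Pow(-8600, -1)) = Mul(-19968, Rational(-1, 8600)) = Rational(2496, 1075)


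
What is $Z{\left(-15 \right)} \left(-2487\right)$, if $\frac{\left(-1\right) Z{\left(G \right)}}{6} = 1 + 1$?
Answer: $29844$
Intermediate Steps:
$Z{\left(G \right)} = -12$ ($Z{\left(G \right)} = - 6 \left(1 + 1\right) = \left(-6\right) 2 = -12$)
$Z{\left(-15 \right)} \left(-2487\right) = \left(-12\right) \left(-2487\right) = 29844$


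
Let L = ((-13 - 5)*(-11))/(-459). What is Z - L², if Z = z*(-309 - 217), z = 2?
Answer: -2736736/2601 ≈ -1052.2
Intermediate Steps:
L = -22/51 (L = -18*(-11)*(-1/459) = 198*(-1/459) = -22/51 ≈ -0.43137)
Z = -1052 (Z = 2*(-309 - 217) = 2*(-526) = -1052)
Z - L² = -1052 - (-22/51)² = -1052 - 1*484/2601 = -1052 - 484/2601 = -2736736/2601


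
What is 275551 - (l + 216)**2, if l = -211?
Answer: 275526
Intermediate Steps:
275551 - (l + 216)**2 = 275551 - (-211 + 216)**2 = 275551 - 1*5**2 = 275551 - 1*25 = 275551 - 25 = 275526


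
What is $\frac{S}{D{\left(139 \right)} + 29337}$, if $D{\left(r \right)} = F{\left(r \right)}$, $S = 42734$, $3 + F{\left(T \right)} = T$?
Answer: $\frac{42734}{29473} \approx 1.4499$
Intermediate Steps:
$F{\left(T \right)} = -3 + T$
$D{\left(r \right)} = -3 + r$
$\frac{S}{D{\left(139 \right)} + 29337} = \frac{42734}{\left(-3 + 139\right) + 29337} = \frac{42734}{136 + 29337} = \frac{42734}{29473}$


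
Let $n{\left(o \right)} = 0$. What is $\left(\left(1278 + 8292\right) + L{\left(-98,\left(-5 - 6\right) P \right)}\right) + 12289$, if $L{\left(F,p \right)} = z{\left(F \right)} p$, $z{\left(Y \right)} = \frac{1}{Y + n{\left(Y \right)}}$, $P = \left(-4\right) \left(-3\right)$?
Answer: $\frac{1071157}{49} \approx 21860.0$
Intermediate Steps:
$P = 12$
$z{\left(Y \right)} = \frac{1}{Y}$ ($z{\left(Y \right)} = \frac{1}{Y + 0} = \frac{1}{Y}$)
$L{\left(F,p \right)} = \frac{p}{F}$
$\left(\left(1278 + 8292\right) + L{\left(-98,\left(-5 - 6\right) P \right)}\right) + 12289 = \left(\left(1278 + 8292\right) + \frac{\left(-5 - 6\right) 12}{-98}\right) + 12289 = \left(9570 + \left(-11\right) 12 \left(- \frac{1}{98}\right)\right) + 12289 = \left(9570 - - \frac{66}{49}\right) + 12289 = \left(9570 + \frac{66}{49}\right) + 12289 = \frac{468996}{49} + 12289 = \frac{1071157}{49}$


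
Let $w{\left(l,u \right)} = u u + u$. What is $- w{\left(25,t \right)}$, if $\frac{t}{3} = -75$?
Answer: $-50400$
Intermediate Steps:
$t = -225$ ($t = 3 \left(-75\right) = -225$)
$w{\left(l,u \right)} = u + u^{2}$ ($w{\left(l,u \right)} = u^{2} + u = u + u^{2}$)
$- w{\left(25,t \right)} = - \left(-225\right) \left(1 - 225\right) = - \left(-225\right) \left(-224\right) = \left(-1\right) 50400 = -50400$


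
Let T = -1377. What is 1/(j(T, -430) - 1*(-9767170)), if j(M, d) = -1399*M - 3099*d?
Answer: 1/13026163 ≈ 7.6769e-8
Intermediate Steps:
j(M, d) = -3099*d - 1399*M
1/(j(T, -430) - 1*(-9767170)) = 1/((-3099*(-430) - 1399*(-1377)) - 1*(-9767170)) = 1/((1332570 + 1926423) + 9767170) = 1/(3258993 + 9767170) = 1/13026163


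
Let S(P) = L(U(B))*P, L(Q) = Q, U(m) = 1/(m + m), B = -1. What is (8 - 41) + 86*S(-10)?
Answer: 397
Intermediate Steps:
U(m) = 1/(2*m)
S(P) = -P/2 (S(P) = ((1/2)/(-1))*P = ((1/2)*(-1))*P = -P/2)
(8 - 41) + 86*S(-10) = (8 - 41) + 86*(-1/2*(-10)) = -33 + 86*5 = -33 + 430 = 397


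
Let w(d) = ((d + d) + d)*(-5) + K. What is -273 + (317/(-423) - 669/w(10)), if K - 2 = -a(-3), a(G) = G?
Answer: -16507433/61335 ≈ -269.14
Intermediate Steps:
K = 5 (K = 2 - 1*(-3) = 2 + 3 = 5)
w(d) = 5 - 15*d (w(d) = ((d + d) + d)*(-5) + 5 = (2*d + d)*(-5) + 5 = (3*d)*(-5) + 5 = -15*d + 5 = 5 - 15*d)
-273 + (317/(-423) - 669/w(10)) = -273 + (317/(-423) - 669/(5 - 15*10)) = -273 + (317*(-1/423) - 669/(5 - 150)) = -273 + (-317/423 - 669/(-145)) = -273 + (-317/423 - 669*(-1/145)) = -273 + (-317/423 + 669/145) = -273 + 237022/61335 = -16507433/61335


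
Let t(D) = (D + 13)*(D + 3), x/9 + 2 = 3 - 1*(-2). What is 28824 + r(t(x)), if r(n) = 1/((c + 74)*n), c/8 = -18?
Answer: 2421215999/84000 ≈ 28824.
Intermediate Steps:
c = -144 (c = 8*(-18) = -144)
x = 27 (x = -18 + 9*(3 - 1*(-2)) = -18 + 9*(3 + 2) = -18 + 9*5 = -18 + 45 = 27)
t(D) = (3 + D)*(13 + D) (t(D) = (13 + D)*(3 + D) = (3 + D)*(13 + D))
r(n) = -1/(70*n) (r(n) = 1/((-144 + 74)*n) = 1/((-70)*n) = -1/(70*n))
28824 + r(t(x)) = 28824 - 1/(70*(39 + 27² + 16*27)) = 28824 - 1/(70*(39 + 729 + 432)) = 28824 - 1/70/1200 = 28824 - 1/70*1/1200 = 28824 - 1/84000 = 2421215999/84000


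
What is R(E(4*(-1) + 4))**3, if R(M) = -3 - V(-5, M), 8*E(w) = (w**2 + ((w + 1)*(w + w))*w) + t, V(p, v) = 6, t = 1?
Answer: -729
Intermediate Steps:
E(w) = 1/8 + w**2/8 + w**2*(1 + w)/4 (E(w) = ((w**2 + ((w + 1)*(w + w))*w) + 1)/8 = ((w**2 + ((1 + w)*(2*w))*w) + 1)/8 = ((w**2 + (2*w*(1 + w))*w) + 1)/8 = ((w**2 + 2*w**2*(1 + w)) + 1)/8 = (1 + w**2 + 2*w**2*(1 + w))/8 = 1/8 + w**2/8 + w**2*(1 + w)/4)
R(M) = -9 (R(M) = -3 - 1*6 = -3 - 6 = -9)
R(E(4*(-1) + 4))**3 = (-9)**3 = -729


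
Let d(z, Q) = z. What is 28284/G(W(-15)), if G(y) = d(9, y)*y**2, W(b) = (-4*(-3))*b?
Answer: 2357/24300 ≈ 0.096996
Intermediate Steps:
W(b) = 12*b
G(y) = 9*y**2
28284/G(W(-15)) = 28284/((9*(12*(-15))**2)) = 28284/((9*(-180)**2)) = 28284/((9*32400)) = 28284/291600 = 28284*(1/291600) = 2357/24300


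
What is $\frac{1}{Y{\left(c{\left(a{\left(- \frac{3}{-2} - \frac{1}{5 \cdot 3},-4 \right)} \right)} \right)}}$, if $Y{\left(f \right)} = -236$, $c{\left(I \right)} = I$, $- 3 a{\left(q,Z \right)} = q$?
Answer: $- \frac{1}{236} \approx -0.0042373$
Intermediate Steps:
$a{\left(q,Z \right)} = - \frac{q}{3}$
$\frac{1}{Y{\left(c{\left(a{\left(- \frac{3}{-2} - \frac{1}{5 \cdot 3},-4 \right)} \right)} \right)}} = \frac{1}{-236} = - \frac{1}{236}$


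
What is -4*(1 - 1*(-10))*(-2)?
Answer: 88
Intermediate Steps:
-4*(1 - 1*(-10))*(-2) = -4*(1 + 10)*(-2) = -4*11*(-2) = -44*(-2) = 88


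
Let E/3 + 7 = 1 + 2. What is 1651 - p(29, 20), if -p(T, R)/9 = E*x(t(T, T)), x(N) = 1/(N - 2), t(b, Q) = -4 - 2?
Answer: 3329/2 ≈ 1664.5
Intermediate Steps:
t(b, Q) = -6
x(N) = 1/(-2 + N)
E = -12 (E = -21 + 3*(1 + 2) = -21 + 3*3 = -21 + 9 = -12)
p(T, R) = -27/2 (p(T, R) = -(-108)/(-2 - 6) = -(-108)/(-8) = -(-108)*(-1)/8 = -9*3/2 = -27/2)
1651 - p(29, 20) = 1651 - 1*(-27/2) = 1651 + 27/2 = 3329/2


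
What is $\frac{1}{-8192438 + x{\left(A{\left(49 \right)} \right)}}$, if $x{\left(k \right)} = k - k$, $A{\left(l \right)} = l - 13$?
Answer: $- \frac{1}{8192438} \approx -1.2206 \cdot 10^{-7}$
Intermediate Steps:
$A{\left(l \right)} = -13 + l$ ($A{\left(l \right)} = l - 13 = -13 + l$)
$x{\left(k \right)} = 0$
$\frac{1}{-8192438 + x{\left(A{\left(49 \right)} \right)}} = \frac{1}{-8192438 + 0} = \frac{1}{-8192438} = - \frac{1}{8192438}$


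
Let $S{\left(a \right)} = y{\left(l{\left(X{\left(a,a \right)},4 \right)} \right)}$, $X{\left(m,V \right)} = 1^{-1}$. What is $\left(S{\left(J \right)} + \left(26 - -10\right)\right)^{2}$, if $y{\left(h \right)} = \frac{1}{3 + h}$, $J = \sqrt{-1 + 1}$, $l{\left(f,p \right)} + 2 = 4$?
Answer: $\frac{32761}{25} \approx 1310.4$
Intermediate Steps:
$X{\left(m,V \right)} = 1$
$l{\left(f,p \right)} = 2$ ($l{\left(f,p \right)} = -2 + 4 = 2$)
$J = 0$ ($J = \sqrt{0} = 0$)
$S{\left(a \right)} = \frac{1}{5}$ ($S{\left(a \right)} = \frac{1}{3 + 2} = \frac{1}{5}$)
$\left(S{\left(J \right)} + \left(26 - -10\right)\right)^{2} = \left(\frac{1}{5} + \left(26 - -10\right)\right)^{2} = \left(\frac{1}{5} + \left(26 + 10\right)\right)^{2} = \left(\frac{1}{5} + 36\right)^{2} = \left(\frac{181}{5}\right)^{2} = \frac{32761}{25}$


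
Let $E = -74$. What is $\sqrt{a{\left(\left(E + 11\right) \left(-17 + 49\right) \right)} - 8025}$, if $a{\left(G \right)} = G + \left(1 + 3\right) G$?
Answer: $i \sqrt{18105} \approx 134.55 i$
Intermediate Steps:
$a{\left(G \right)} = 5 G$ ($a{\left(G \right)} = G + 4 G = 5 G$)
$\sqrt{a{\left(\left(E + 11\right) \left(-17 + 49\right) \right)} - 8025} = \sqrt{5 \left(-74 + 11\right) \left(-17 + 49\right) - 8025} = \sqrt{5 \left(\left(-63\right) 32\right) - 8025} = \sqrt{5 \left(-2016\right) - 8025} = \sqrt{-10080 - 8025} = \sqrt{-18105} = i \sqrt{18105}$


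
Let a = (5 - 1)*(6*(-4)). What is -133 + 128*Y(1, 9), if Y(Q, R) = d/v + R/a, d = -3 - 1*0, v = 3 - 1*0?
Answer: -273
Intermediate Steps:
v = 3 (v = 3 + 0 = 3)
d = -3 (d = -3 + 0 = -3)
a = -96 (a = 4*(-24) = -96)
Y(Q, R) = -1 - R/96 (Y(Q, R) = -3/3 + R/(-96) = -3*⅓ + R*(-1/96) = -1 - R/96)
-133 + 128*Y(1, 9) = -133 + 128*(-1 - 1/96*9) = -133 + 128*(-1 - 3/32) = -133 + 128*(-35/32) = -133 - 140 = -273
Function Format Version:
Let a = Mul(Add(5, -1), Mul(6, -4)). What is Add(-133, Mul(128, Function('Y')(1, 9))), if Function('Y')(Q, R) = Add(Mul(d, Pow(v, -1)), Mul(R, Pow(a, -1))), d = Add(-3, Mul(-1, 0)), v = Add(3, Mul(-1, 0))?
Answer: -273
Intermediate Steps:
v = 3 (v = Add(3, 0) = 3)
d = -3 (d = Add(-3, 0) = -3)
a = -96 (a = Mul(4, -24) = -96)
Function('Y')(Q, R) = Add(-1, Mul(Rational(-1, 96), R)) (Function('Y')(Q, R) = Add(Mul(-3, Pow(3, -1)), Mul(R, Pow(-96, -1))) = Add(Mul(-3, Rational(1, 3)), Mul(R, Rational(-1, 96))) = Add(-1, Mul(Rational(-1, 96), R)))
Add(-133, Mul(128, Function('Y')(1, 9))) = Add(-133, Mul(128, Add(-1, Mul(Rational(-1, 96), 9)))) = Add(-133, Mul(128, Add(-1, Rational(-3, 32)))) = Add(-133, Mul(128, Rational(-35, 32))) = Add(-133, -140) = -273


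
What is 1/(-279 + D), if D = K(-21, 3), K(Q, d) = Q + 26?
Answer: -1/274 ≈ -0.0036496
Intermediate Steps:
K(Q, d) = 26 + Q
D = 5 (D = 26 - 21 = 5)
1/(-279 + D) = 1/(-279 + 5) = 1/(-274) = -1/274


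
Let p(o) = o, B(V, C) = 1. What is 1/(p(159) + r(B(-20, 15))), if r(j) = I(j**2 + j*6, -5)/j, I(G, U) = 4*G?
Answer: 1/187 ≈ 0.0053476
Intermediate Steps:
r(j) = (4*j**2 + 24*j)/j (r(j) = (4*(j**2 + j*6))/j = (4*(j**2 + 6*j))/j = (4*j**2 + 24*j)/j)
1/(p(159) + r(B(-20, 15))) = 1/(159 + (24 + 4*1)) = 1/(159 + (24 + 4)) = 1/(159 + 28) = 1/187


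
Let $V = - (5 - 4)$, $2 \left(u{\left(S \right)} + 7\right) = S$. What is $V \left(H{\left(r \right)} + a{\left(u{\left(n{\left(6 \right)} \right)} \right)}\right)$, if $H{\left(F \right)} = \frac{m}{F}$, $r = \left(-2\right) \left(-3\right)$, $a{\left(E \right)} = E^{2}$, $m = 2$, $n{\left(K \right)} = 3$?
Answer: $- \frac{367}{12} \approx -30.583$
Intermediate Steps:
$u{\left(S \right)} = -7 + \frac{S}{2}$
$V = -1$ ($V = \left(-1\right) 1 = -1$)
$r = 6$
$H{\left(F \right)} = \frac{2}{F}$
$V \left(H{\left(r \right)} + a{\left(u{\left(n{\left(6 \right)} \right)} \right)}\right) = - (\frac{2}{6} + \left(-7 + \frac{1}{2} \cdot 3\right)^{2}) = - (2 \cdot \frac{1}{6} + \left(-7 + \frac{3}{2}\right)^{2}) = - (\frac{1}{3} + \left(- \frac{11}{2}\right)^{2}) = - (\frac{1}{3} + \frac{121}{4}) = \left(-1\right) \frac{367}{12} = - \frac{367}{12}$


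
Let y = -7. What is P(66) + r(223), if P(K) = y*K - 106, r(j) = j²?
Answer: 49161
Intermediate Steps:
P(K) = -106 - 7*K (P(K) = -7*K - 106 = -106 - 7*K)
P(66) + r(223) = (-106 - 7*66) + 223² = (-106 - 462) + 49729 = -568 + 49729 = 49161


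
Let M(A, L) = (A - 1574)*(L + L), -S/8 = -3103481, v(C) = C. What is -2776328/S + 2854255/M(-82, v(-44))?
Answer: 8807552570807/452264079168 ≈ 19.474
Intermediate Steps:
S = 24827848 (S = -8*(-3103481) = 24827848)
M(A, L) = 2*L*(-1574 + A) (M(A, L) = (-1574 + A)*(2*L) = 2*L*(-1574 + A))
-2776328/S + 2854255/M(-82, v(-44)) = -2776328/24827848 + 2854255/((2*(-44)*(-1574 - 82))) = -2776328*1/24827848 + 2854255/((2*(-44)*(-1656))) = -347041/3103481 + 2854255/145728 = 8807552570807/452264079168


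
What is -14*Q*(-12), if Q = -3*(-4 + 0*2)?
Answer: 2016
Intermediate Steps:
Q = 12 (Q = -3*(-4 + 0) = -3*(-4) = 12)
-14*Q*(-12) = -14*12*(-12) = -168*(-12) = 2016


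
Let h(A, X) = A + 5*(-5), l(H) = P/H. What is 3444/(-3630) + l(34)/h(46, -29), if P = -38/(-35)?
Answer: -1432127/1511895 ≈ -0.94724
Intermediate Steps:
P = 38/35 (P = -38*(-1/35) = 38/35 ≈ 1.0857)
l(H) = 38/(35*H)
h(A, X) = -25 + A (h(A, X) = A - 25 = -25 + A)
3444/(-3630) + l(34)/h(46, -29) = 3444/(-3630) + ((38/35)/34)/(-25 + 46) = 3444*(-1/3630) + ((38/35)*(1/34))/21 = -574/605 + (19/595)*(1/21) = -574/605 + 19/12495 = -1432127/1511895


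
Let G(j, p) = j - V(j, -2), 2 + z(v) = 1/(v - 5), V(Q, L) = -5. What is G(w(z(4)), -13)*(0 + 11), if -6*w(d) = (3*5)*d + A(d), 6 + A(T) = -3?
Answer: 154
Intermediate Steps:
A(T) = -9 (A(T) = -6 - 3 = -9)
z(v) = -2 + 1/(-5 + v) (z(v) = -2 + 1/(v - 5) = -2 + 1/(-5 + v))
w(d) = 3/2 - 5*d/2 (w(d) = -((3*5)*d - 9)/6 = -(15*d - 9)/6 = -(-9 + 15*d)/6 = 3/2 - 5*d/2)
G(j, p) = 5 + j (G(j, p) = j - 1*(-5) = j + 5 = 5 + j)
G(w(z(4)), -13)*(0 + 11) = (5 + (3/2 - 5*(11 - 2*4)/(2*(-5 + 4))))*(0 + 11) = (5 + (3/2 - 5*(11 - 8)/(2*(-1))))*11 = (5 + (3/2 - (-5)*3/2))*11 = (5 + (3/2 - 5/2*(-3)))*11 = (5 + (3/2 + 15/2))*11 = (5 + 9)*11 = 14*11 = 154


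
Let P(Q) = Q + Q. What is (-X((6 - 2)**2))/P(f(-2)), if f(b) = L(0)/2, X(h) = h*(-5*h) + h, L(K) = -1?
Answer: -1264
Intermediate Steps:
X(h) = h - 5*h**2 (X(h) = -5*h**2 + h = h - 5*h**2)
f(b) = -1/2
P(Q) = 2*Q
(-X((6 - 2)**2))/P(f(-2)) = (-(6 - 2)**2*(1 - 5*(6 - 2)**2))/((2*(-1/2))) = -4**2*(1 - 5*4**2)/(-1) = -16*(1 - 5*16)*(-1) = -16*(1 - 80)*(-1) = -16*(-79)*(-1) = -1*(-1264)*(-1) = 1264*(-1) = -1264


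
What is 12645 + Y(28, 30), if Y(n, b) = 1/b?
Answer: 379351/30 ≈ 12645.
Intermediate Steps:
12645 + Y(28, 30) = 12645 + 1/30 = 379351/30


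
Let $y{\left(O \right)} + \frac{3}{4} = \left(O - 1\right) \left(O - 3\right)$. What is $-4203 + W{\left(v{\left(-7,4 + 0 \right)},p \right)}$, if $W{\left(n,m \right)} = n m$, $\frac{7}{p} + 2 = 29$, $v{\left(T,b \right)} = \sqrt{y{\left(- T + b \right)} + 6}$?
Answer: $-4203 + \frac{7 \sqrt{341}}{54} \approx -4200.6$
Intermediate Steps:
$y{\left(O \right)} = - \frac{3}{4} + \left(-1 + O\right) \left(-3 + O\right)$ ($y{\left(O \right)} = - \frac{3}{4} + \left(O - 1\right) \left(O - 3\right) = - \frac{3}{4} + \left(-1 + O\right) \left(-3 + O\right)$)
$v{\left(T,b \right)} = \sqrt{\frac{33}{4} + \left(b - T\right)^{2} - 4 b + 4 T}$ ($v{\left(T,b \right)} = \sqrt{\left(\frac{9}{4} + \left(- T + b\right)^{2} - 4 \left(- T + b\right)\right) + 6} = \sqrt{\left(\frac{9}{4} + \left(b - T\right)^{2} - 4 \left(b - T\right)\right) + 6} = \sqrt{\left(\frac{9}{4} + \left(b - T\right)^{2} + \left(- 4 b + 4 T\right)\right) + 6} = \sqrt{\left(\frac{9}{4} + \left(b - T\right)^{2} - 4 b + 4 T\right) + 6} = \sqrt{\frac{33}{4} + \left(b - T\right)^{2} - 4 b + 4 T}$)
$p = \frac{7}{27}$ ($p = \frac{7}{-2 + 29} = \frac{7}{27} \approx 0.25926$)
$W{\left(n,m \right)} = m n$
$-4203 + W{\left(v{\left(-7,4 + 0 \right)},p \right)} = -4203 + \frac{7 \frac{\sqrt{33 - 16 \left(4 + 0\right) + 4 \left(-7 - \left(4 + 0\right)\right)^{2} + 16 \left(-7\right)}}{2}}{27} = -4203 + \frac{7 \frac{\sqrt{33 - 64 + 4 \left(-7 - 4\right)^{2} - 112}}{2}}{27} = -4203 + \frac{7 \frac{\sqrt{33 - 64 + 4 \left(-11\right)^{2} - 112}}{2}}{27} = -4203 + \frac{7 \frac{\sqrt{33 - 64 + 4 \cdot 121 - 112}}{2}}{27} = -4203 + \frac{7 \frac{\sqrt{33 - 64 + 484 - 112}}{2}}{27} = -4203 + \frac{7 \frac{\sqrt{341}}{2}}{27} = -4203 + \frac{7 \sqrt{341}}{54}$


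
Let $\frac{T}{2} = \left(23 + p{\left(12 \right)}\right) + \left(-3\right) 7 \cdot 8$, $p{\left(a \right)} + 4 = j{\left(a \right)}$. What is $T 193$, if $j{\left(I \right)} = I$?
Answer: $-52882$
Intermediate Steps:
$p{\left(a \right)} = -4 + a$
$T = -274$ ($T = 2 \left(\left(23 + \left(-4 + 12\right)\right) + \left(-3\right) 7 \cdot 8\right) = 2 \left(\left(23 + 8\right) - 168\right) = 2 \left(31 - 168\right) = 2 \left(-137\right) = -274$)
$T 193 = \left(-274\right) 193 = -52882$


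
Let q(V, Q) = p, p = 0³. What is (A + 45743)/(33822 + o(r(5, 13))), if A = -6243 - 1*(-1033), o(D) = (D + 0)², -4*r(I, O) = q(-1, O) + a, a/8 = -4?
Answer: 40533/33886 ≈ 1.1962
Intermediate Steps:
p = 0
q(V, Q) = 0
a = -32 (a = 8*(-4) = -32)
r(I, O) = 8 (r(I, O) = -(0 - 32)/4 = -¼*(-32) = 8)
o(D) = D²
A = -5210 (A = -6243 + 1033 = -5210)
(A + 45743)/(33822 + o(r(5, 13))) = (-5210 + 45743)/(33822 + 8²) = 40533/(33822 + 64) = 40533/33886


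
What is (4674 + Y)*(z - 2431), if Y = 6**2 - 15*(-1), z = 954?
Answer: -6978825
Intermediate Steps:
Y = 51 (Y = 36 + 15 = 51)
(4674 + Y)*(z - 2431) = (4674 + 51)*(954 - 2431) = 4725*(-1477) = -6978825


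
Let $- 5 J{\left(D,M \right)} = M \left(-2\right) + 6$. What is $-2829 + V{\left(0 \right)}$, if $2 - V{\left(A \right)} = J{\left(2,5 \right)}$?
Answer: $- \frac{14139}{5} \approx -2827.8$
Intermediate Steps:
$J{\left(D,M \right)} = - \frac{6}{5} + \frac{2 M}{5}$ ($J{\left(D,M \right)} = - \frac{M \left(-2\right) + 6}{5} = - \frac{- 2 M + 6}{5} = - \frac{6 - 2 M}{5} = - \frac{6}{5} + \frac{2 M}{5}$)
$V{\left(A \right)} = \frac{6}{5}$ ($V{\left(A \right)} = 2 - \left(- \frac{6}{5} + \frac{2}{5} \cdot 5\right) = 2 - \left(- \frac{6}{5} + 2\right) = 2 - \frac{4}{5} = \frac{6}{5}$)
$-2829 + V{\left(0 \right)} = -2829 + \frac{6}{5} = - \frac{14139}{5}$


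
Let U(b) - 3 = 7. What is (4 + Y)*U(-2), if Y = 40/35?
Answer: 360/7 ≈ 51.429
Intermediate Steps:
U(b) = 10 (U(b) = 3 + 7 = 10)
Y = 8/7 (Y = 40*(1/35) = 8/7 ≈ 1.1429)
(4 + Y)*U(-2) = (4 + 8/7)*10 = (36/7)*10 = 360/7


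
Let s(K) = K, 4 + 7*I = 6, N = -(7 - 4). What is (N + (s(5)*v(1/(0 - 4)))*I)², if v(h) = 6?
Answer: 1521/49 ≈ 31.041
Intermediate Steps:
N = -3 (N = -1*3 = -3)
I = 2/7 (I = -4/7 + (⅐)*6 = -4/7 + 6/7 = 2/7 ≈ 0.28571)
(N + (s(5)*v(1/(0 - 4)))*I)² = (-3 + (5*6)*(2/7))² = (-3 + 30*(2/7))² = (-3 + 60/7)² = (39/7)² = 1521/49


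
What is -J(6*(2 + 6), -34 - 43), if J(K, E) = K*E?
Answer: 3696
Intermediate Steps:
J(K, E) = E*K
-J(6*(2 + 6), -34 - 43) = -(-34 - 43)*6*(2 + 6) = -(-77)*6*8 = -(-77)*48 = -1*(-3696) = 3696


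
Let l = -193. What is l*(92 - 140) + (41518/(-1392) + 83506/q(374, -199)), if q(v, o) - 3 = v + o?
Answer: 601061753/61944 ≈ 9703.3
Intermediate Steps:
q(v, o) = 3 + o + v (q(v, o) = 3 + (v + o) = 3 + (o + v) = 3 + o + v)
l*(92 - 140) + (41518/(-1392) + 83506/q(374, -199)) = -193*(92 - 140) + (41518/(-1392) + 83506/(3 - 199 + 374)) = -193*(-48) + (41518*(-1/1392) + 83506/178) = 9264 + (-20759/696 + 83506*(1/178)) = 9264 + (-20759/696 + 41753/89) = 9264 + 27212537/61944 = 601061753/61944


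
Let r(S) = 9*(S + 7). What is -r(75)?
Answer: -738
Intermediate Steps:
r(S) = 63 + 9*S (r(S) = 9*(7 + S) = 63 + 9*S)
-r(75) = -(63 + 9*75) = -(63 + 675) = -1*738 = -738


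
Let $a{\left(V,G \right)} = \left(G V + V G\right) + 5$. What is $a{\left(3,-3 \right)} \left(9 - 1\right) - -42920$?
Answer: $42816$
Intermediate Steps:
$a{\left(V,G \right)} = 5 + 2 G V$ ($a{\left(V,G \right)} = \left(G V + G V\right) + 5 = 2 G V + 5 = 5 + 2 G V$)
$a{\left(3,-3 \right)} \left(9 - 1\right) - -42920 = \left(5 + 2 \left(-3\right) 3\right) \left(9 - 1\right) - -42920 = \left(5 - 18\right) 8 + 42920 = \left(-13\right) 8 + 42920 = -104 + 42920 = 42816$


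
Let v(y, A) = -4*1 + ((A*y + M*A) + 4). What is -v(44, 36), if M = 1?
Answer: -1620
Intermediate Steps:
v(y, A) = A + A*y (v(y, A) = -4*1 + ((A*y + 1*A) + 4) = -4 + ((A*y + A) + 4) = -4 + ((A + A*y) + 4) = -4 + (4 + A + A*y) = A + A*y)
-v(44, 36) = -36*(1 + 44) = -36*45 = -1*1620 = -1620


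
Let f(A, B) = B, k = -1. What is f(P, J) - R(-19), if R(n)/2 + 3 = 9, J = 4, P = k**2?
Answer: -8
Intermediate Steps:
P = 1 (P = (-1)**2 = 1)
R(n) = 12 (R(n) = -6 + 2*9 = -6 + 18 = 12)
f(P, J) - R(-19) = 4 - 1*12 = 4 - 12 = -8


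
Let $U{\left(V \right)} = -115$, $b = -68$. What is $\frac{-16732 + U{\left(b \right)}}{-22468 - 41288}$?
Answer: $\frac{16847}{63756} \approx 0.26424$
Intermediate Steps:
$\frac{-16732 + U{\left(b \right)}}{-22468 - 41288} = \frac{-16732 - 115}{-22468 - 41288} = - \frac{16847}{-63756} = \left(-16847\right) \left(- \frac{1}{63756}\right) = \frac{16847}{63756}$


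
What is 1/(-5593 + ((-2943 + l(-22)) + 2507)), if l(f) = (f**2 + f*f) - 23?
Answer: -1/5084 ≈ -0.00019670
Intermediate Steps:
l(f) = -23 + 2*f**2 (l(f) = (f**2 + f**2) - 23 = 2*f**2 - 23 = -23 + 2*f**2)
1/(-5593 + ((-2943 + l(-22)) + 2507)) = 1/(-5593 + ((-2943 + (-23 + 2*(-22)**2)) + 2507)) = 1/(-5593 + ((-2943 + (-23 + 2*484)) + 2507)) = 1/(-5593 + ((-2943 + (-23 + 968)) + 2507)) = 1/(-5593 + ((-2943 + 945) + 2507)) = 1/(-5593 + (-1998 + 2507)) = 1/(-5593 + 509) = 1/(-5084) = -1/5084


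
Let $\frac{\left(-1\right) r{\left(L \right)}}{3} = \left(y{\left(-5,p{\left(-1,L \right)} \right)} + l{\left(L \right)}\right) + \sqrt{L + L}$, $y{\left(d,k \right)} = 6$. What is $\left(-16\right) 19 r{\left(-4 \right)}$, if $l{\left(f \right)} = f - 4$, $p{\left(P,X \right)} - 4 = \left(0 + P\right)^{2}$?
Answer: $-1824 + 1824 i \sqrt{2} \approx -1824.0 + 2579.5 i$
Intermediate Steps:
$p{\left(P,X \right)} = 4 + P^{2}$ ($p{\left(P,X \right)} = 4 + \left(0 + P\right)^{2} = 4 + P^{2}$)
$l{\left(f \right)} = -4 + f$
$r{\left(L \right)} = -6 - 3 L - 3 \sqrt{2} \sqrt{L}$ ($r{\left(L \right)} = - 3 \left(\left(6 + \left(-4 + L\right)\right) + \sqrt{L + L}\right) = - 3 \left(\left(2 + L\right) + \sqrt{2 L}\right) = - 3 \left(\left(2 + L\right) + \sqrt{2} \sqrt{L}\right) = - 3 \left(2 + L + \sqrt{2} \sqrt{L}\right) = -6 - 3 L - 3 \sqrt{2} \sqrt{L}$)
$\left(-16\right) 19 r{\left(-4 \right)} = \left(-16\right) 19 \left(-6 - -12 - 3 \sqrt{2} \sqrt{-4}\right) = - 304 \left(-6 + 12 - 3 \sqrt{2} \cdot 2 i\right) = - 304 \left(-6 + 12 - 6 i \sqrt{2}\right) = - 304 \left(6 - 6 i \sqrt{2}\right) = -1824 + 1824 i \sqrt{2}$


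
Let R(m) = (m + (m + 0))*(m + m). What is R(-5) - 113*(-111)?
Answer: 12643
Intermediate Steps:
R(m) = 4*m² (R(m) = (m + m)*(2*m) = (2*m)*(2*m) = 4*m²)
R(-5) - 113*(-111) = 4*(-5)² - 113*(-111) = 4*25 + 12543 = 100 + 12543 = 12643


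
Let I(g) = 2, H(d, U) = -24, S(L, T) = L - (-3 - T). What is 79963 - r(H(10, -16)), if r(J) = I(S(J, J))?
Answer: 79961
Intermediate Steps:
S(L, T) = 3 + L + T (S(L, T) = L + (3 + T) = 3 + L + T)
r(J) = 2
79963 - r(H(10, -16)) = 79963 - 1*2 = 79963 - 2 = 79961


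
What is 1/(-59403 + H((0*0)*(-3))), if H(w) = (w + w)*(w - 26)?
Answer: -1/59403 ≈ -1.6834e-5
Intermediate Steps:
H(w) = 2*w*(-26 + w) (H(w) = (2*w)*(-26 + w) = 2*w*(-26 + w))
1/(-59403 + H((0*0)*(-3))) = 1/(-59403 + 2*((0*0)*(-3))*(-26 + (0*0)*(-3))) = 1/(-59403 + 2*(0*(-3))*(-26 + 0*(-3))) = 1/(-59403 + 2*0*(-26 + 0)) = 1/(-59403 + 2*0*(-26)) = 1/(-59403 + 0) = 1/(-59403) = -1/59403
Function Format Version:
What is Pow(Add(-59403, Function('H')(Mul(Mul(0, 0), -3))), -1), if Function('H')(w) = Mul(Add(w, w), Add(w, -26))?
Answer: Rational(-1, 59403) ≈ -1.6834e-5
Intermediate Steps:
Function('H')(w) = Mul(2, w, Add(-26, w)) (Function('H')(w) = Mul(Mul(2, w), Add(-26, w)) = Mul(2, w, Add(-26, w)))
Pow(Add(-59403, Function('H')(Mul(Mul(0, 0), -3))), -1) = Pow(Add(-59403, Mul(2, Mul(Mul(0, 0), -3), Add(-26, Mul(Mul(0, 0), -3)))), -1) = Pow(Add(-59403, Mul(2, Mul(0, -3), Add(-26, Mul(0, -3)))), -1) = Pow(Add(-59403, Mul(2, 0, Add(-26, 0))), -1) = Pow(Add(-59403, Mul(2, 0, -26)), -1) = Pow(Add(-59403, 0), -1) = Pow(-59403, -1) = Rational(-1, 59403)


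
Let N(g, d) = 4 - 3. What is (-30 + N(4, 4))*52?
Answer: -1508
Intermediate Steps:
N(g, d) = 1
(-30 + N(4, 4))*52 = (-30 + 1)*52 = -29*52 = -1508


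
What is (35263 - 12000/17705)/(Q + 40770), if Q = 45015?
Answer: 124863883/303764685 ≈ 0.41105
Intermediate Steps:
(35263 - 12000/17705)/(Q + 40770) = (35263 - 12000/17705)/(45015 + 40770) = (35263 - 12000*1/17705)/85785 = (35263 - 2400/3541)*(1/85785) = (124863883/3541)*(1/85785) = 124863883/303764685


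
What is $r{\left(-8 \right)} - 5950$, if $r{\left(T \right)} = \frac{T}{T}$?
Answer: $-5949$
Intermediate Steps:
$r{\left(T \right)} = 1$
$r{\left(-8 \right)} - 5950 = 1 - 5950 = -5949$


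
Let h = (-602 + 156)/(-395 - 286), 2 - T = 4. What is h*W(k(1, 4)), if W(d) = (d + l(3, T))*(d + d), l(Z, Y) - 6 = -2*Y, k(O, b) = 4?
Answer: 49952/681 ≈ 73.351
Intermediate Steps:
T = -2 (T = 2 - 1*4 = 2 - 4 = -2)
l(Z, Y) = 6 - 2*Y
h = 446/681 (h = -446/(-681) = -446*(-1/681) = 446/681 ≈ 0.65492)
W(d) = 2*d*(10 + d) (W(d) = (d + (6 - 2*(-2)))*(d + d) = (d + (6 + 4))*(2*d) = (d + 10)*(2*d) = (10 + d)*(2*d) = 2*d*(10 + d))
h*W(k(1, 4)) = 446*(2*4*(10 + 4))/681 = 446*(2*4*14)/681 = (446/681)*112 = 49952/681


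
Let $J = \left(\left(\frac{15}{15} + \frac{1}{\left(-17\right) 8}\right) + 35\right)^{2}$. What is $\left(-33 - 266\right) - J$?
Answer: $- \frac{29491329}{18496} \approx -1594.5$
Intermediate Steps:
$J = \frac{23961025}{18496}$ ($J = \left(\left(15 \cdot \frac{1}{15} - \frac{1}{136}\right) + 35\right)^{2} = \left(\left(1 - \frac{1}{136}\right) + 35\right)^{2} = \left(\frac{135}{136} + 35\right)^{2} = \left(\frac{4895}{136}\right)^{2} = \frac{23961025}{18496} \approx 1295.5$)
$\left(-33 - 266\right) - J = \left(-33 - 266\right) - \frac{23961025}{18496} = -299 - \frac{23961025}{18496} = - \frac{29491329}{18496}$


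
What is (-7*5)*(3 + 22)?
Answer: -875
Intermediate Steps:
(-7*5)*(3 + 22) = -35*25 = -875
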